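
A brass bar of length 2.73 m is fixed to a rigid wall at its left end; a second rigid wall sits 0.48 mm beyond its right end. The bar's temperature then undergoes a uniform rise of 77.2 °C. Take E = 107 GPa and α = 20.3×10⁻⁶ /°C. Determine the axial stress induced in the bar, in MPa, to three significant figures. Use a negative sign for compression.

Free thermal expansion αLΔT = 20.3e-6 · 2730 · 77.2 = 4.278 mm.
The walls engage after the gap closes; constrained expansion = 4.278 − 0.48 = 3.798 mm.
The walls impose strain ε = −(3.798)/2730 = -1.3913e-03; σ = Eε = 107000 · -1.3913e-03 = -148.9 MPa.

-149 MPa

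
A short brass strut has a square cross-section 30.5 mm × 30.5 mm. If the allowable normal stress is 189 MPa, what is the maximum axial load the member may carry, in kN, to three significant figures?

176 kN

A = 930.2 mm².
P_max = σ_allow · A = 189 · 930.2 = 175800 N = 175.8 kN.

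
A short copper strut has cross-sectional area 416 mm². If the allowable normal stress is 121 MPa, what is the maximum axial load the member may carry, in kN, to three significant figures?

50.3 kN

P_max = σ_allow · A = 121 · 416 = 50340 N = 50.34 kN.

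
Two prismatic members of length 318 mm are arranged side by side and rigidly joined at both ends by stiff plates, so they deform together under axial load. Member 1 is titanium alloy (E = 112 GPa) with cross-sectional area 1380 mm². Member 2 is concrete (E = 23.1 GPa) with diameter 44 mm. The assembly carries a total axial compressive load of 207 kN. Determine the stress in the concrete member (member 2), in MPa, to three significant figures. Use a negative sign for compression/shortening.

A_2 = 1521 mm².
Equal strain + equilibrium ⇒ each member carries load in proportion to AE: A₁E₁ = 154600000 N, A₂E₂ = 35120000 N, ΣAE = 189700000 N.
σ₂ = P·E₂/ΣAE = -207000·23100/189700000 = -25.21 MPa.

-25.2 MPa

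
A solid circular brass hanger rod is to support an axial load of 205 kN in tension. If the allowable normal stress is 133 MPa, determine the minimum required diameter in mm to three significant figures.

44.3 mm

Required area A ≥ P/σ_allow = 205000/133 = 1541 mm².
For a solid circular section, d ≥ √(4A/π) = 44.3 mm.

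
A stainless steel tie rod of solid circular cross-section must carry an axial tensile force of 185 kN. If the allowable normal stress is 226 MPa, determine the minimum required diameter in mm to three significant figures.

Required area A ≥ P/σ_allow = 185000/226 = 818.6 mm².
For a solid circular section, d ≥ √(4A/π) = 32.28 mm.

32.3 mm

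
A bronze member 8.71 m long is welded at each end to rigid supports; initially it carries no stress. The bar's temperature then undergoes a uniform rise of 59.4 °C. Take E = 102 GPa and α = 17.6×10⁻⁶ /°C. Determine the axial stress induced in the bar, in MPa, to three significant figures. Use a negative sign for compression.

Free thermal expansion αLΔT = 17.6e-6 · 8710 · 59.4 = 9.106 mm.
The walls impose strain ε = −(9.106)/8710 = -1.0454e-03; σ = Eε = 102000 · -1.0454e-03 = -106.6 MPa.

-107 MPa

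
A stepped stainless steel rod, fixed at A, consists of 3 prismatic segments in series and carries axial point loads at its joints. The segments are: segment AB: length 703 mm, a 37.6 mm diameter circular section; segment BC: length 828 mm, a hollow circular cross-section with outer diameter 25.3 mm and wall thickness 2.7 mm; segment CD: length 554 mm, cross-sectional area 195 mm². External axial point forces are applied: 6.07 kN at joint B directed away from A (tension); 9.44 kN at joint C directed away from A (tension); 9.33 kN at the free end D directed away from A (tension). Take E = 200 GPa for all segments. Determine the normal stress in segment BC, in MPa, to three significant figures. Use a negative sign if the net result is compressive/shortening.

Internal axial forces (sectioning from the free end, tension +): N_CD = 9.33 kN, N_BC = 18.77 kN, N_AB = 24.84 kN.
A_BC = 191.7 mm².
σ_BC = N_BC/A_BC = 18770/191.7 = 97.91 MPa.

97.9 MPa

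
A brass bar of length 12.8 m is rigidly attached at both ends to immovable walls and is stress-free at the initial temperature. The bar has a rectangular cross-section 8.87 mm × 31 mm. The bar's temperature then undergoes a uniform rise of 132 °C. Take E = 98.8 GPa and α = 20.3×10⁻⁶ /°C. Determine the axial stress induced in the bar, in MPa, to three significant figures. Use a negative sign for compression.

-265 MPa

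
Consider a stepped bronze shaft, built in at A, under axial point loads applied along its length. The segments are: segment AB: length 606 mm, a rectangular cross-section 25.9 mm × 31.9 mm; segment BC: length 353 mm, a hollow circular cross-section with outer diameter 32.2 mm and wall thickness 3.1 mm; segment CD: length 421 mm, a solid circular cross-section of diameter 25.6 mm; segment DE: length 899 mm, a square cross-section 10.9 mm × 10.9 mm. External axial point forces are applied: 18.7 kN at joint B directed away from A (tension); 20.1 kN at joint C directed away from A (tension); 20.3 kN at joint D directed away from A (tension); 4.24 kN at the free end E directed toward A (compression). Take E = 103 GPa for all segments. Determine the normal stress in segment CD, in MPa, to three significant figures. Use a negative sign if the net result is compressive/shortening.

31.2 MPa

Internal axial forces (sectioning from the free end, tension +): N_DE = -4.24 kN, N_CD = 16.06 kN, N_BC = 36.16 kN, N_AB = 54.86 kN.
A_CD = 514.7 mm².
σ_CD = N_CD/A_CD = 16060/514.7 = 31.2 MPa.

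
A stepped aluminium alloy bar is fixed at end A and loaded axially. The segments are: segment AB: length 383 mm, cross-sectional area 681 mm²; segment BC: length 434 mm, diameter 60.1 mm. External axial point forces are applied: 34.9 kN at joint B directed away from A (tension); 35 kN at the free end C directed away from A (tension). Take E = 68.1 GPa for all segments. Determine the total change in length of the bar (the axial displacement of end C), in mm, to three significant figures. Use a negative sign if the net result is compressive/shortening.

0.656 mm

Internal axial forces (sectioning from the free end, tension +): N_BC = 35 kN, N_AB = 69.9 kN.
A_BC = 2837 mm².
δ_AB = 69900·383/(681·68100) = 0.5773 mm
δ_BC = 35000·434/(2837·68100) = 0.07863 mm
δ = Σδ_i = 0.6559 mm.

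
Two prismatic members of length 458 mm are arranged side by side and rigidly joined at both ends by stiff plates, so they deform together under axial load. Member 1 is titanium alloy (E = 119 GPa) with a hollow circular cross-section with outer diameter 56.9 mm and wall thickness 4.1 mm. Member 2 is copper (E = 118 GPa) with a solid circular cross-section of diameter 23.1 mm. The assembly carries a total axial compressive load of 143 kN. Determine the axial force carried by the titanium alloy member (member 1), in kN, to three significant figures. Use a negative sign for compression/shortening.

-88.8 kN

A_1 = 680.1 mm².
A_2 = 419.1 mm².
Equal strain + equilibrium ⇒ each member carries load in proportion to AE: A₁E₁ = 80930000 N, A₂E₂ = 49450000 N, ΣAE = 130400000 N.
F₁ = P·A₁E₁/ΣAE = -143000·80930000/130400000 = -88760 N.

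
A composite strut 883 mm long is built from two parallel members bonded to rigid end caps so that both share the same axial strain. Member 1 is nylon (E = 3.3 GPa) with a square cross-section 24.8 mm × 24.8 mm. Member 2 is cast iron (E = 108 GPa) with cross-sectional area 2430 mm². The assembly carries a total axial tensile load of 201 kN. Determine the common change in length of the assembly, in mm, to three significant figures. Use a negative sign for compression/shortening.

0.671 mm

A_1 = 615 mm².
Equal strain + equilibrium ⇒ each member carries load in proportion to AE: A₁E₁ = 2030000 N, A₂E₂ = 262400000 N, ΣAE = 264500000 N.
δ = PL/ΣAE = 201000·883/264500000 = 0.6711 mm.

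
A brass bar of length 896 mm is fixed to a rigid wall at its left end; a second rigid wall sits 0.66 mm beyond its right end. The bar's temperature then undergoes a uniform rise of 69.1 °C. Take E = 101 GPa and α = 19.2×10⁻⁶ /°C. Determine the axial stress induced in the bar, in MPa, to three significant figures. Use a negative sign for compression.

-59.6 MPa

Free thermal expansion αLΔT = 19.2e-6 · 896 · 69.1 = 1.189 mm.
The walls engage after the gap closes; constrained expansion = 1.189 − 0.66 = 0.5287 mm.
The walls impose strain ε = −(0.5287)/896 = -5.9011e-04; σ = Eε = 101000 · -5.9011e-04 = -59.6 MPa.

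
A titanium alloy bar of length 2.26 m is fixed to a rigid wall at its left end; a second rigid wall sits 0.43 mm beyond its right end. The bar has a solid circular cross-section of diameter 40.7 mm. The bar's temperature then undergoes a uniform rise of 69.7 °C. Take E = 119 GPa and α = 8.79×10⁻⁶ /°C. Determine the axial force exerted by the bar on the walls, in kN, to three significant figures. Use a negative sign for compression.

Free thermal expansion αLΔT = 8.79e-6 · 2260 · 69.7 = 1.385 mm.
The walls engage after the gap closes; constrained expansion = 1.385 − 0.43 = 0.9546 mm.
The walls impose strain ε = −(0.9546)/2260 = -4.2240e-04; σ = Eε = 119000 · -4.2240e-04 = -50.27 MPa.
Wall reaction R = σ·A = -50.27·1301 = -65400 N = -65.4 kN.

-65.4 kN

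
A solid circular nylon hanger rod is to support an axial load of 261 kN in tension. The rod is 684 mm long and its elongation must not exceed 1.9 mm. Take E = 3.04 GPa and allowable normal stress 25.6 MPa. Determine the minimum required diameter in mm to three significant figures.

Required area A ≥ P/σ_allow = 261000/25.6 = 10200 mm².
For a solid circular section, d ≥ √(4A/π) = 113.9 mm.
Elongation limit: A ≥ PL/(Eδ_allow) = 261000·684/(3040·1.9) = 30910 mm² ⇒ d ≥ 198.4 mm.
The elongation limit governs.

198 mm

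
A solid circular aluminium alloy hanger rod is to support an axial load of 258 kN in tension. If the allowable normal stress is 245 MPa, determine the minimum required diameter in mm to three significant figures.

36.6 mm

Required area A ≥ P/σ_allow = 258000/245 = 1053 mm².
For a solid circular section, d ≥ √(4A/π) = 36.62 mm.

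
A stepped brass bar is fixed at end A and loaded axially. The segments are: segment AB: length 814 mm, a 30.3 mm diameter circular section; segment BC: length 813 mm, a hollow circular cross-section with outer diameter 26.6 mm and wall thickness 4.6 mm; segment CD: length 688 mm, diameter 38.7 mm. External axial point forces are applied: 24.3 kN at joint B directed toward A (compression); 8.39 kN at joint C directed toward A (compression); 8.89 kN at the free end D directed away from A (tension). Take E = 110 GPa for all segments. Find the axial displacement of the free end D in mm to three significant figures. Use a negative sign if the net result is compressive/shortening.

-0.185 mm

Internal axial forces (sectioning from the free end, tension +): N_CD = 8.89 kN, N_BC = 0.5 kN, N_AB = -23.8 kN.
A_AB = 721.1 mm².
A_BC = 317.9 mm².
A_CD = 1176 mm².
δ_AB = -23800·814/(721.1·110000) = -0.2442 mm
δ_BC = 500·813/(317.9·110000) = 0.01162 mm
δ_CD = 8890·688/(1176·110000) = 0.04727 mm
δ = Σδ_i = -0.1854 mm.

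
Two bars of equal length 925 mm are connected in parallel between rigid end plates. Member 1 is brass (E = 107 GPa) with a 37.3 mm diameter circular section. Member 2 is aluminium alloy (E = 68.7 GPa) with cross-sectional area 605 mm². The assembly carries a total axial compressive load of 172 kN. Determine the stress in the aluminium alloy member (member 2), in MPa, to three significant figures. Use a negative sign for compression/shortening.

A_1 = 1093 mm².
Equal strain + equilibrium ⇒ each member carries load in proportion to AE: A₁E₁ = 116900000 N, A₂E₂ = 41560000 N, ΣAE = 158500000 N.
σ₂ = P·E₂/ΣAE = -172000·68700/158500000 = -74.56 MPa.

-74.6 MPa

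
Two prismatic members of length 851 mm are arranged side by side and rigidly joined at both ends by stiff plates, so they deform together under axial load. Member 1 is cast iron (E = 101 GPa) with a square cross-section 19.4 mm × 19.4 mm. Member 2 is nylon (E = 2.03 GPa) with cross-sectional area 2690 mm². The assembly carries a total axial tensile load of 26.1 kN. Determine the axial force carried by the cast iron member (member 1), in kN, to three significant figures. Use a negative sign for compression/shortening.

22.8 kN

A_1 = 376.4 mm².
Equal strain + equilibrium ⇒ each member carries load in proportion to AE: A₁E₁ = 38010000 N, A₂E₂ = 5461000 N, ΣAE = 43470000 N.
F₁ = P·A₁E₁/ΣAE = 26100·38010000/43470000 = 22820 N.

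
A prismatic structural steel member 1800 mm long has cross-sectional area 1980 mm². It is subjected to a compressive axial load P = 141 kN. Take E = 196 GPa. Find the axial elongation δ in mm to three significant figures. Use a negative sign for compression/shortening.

δ_mech = NL/(AE) = -141000·1800/(1980·196000) = -0.654 mm.

-0.654 mm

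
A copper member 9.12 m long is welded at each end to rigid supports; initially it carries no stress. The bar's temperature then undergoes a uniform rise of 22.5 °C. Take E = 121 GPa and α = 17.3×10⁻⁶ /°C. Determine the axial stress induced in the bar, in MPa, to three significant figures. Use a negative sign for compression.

Free thermal expansion αLΔT = 17.3e-6 · 9120 · 22.5 = 3.55 mm.
The walls impose strain ε = −(3.55)/9120 = -3.8925e-04; σ = Eε = 121000 · -3.8925e-04 = -47.1 MPa.

-47.1 MPa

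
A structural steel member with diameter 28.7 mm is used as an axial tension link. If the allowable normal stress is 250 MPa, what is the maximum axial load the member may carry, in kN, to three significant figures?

162 kN

A = 646.9 mm².
P_max = σ_allow · A = 250 · 646.9 = 161700 N = 161.7 kN.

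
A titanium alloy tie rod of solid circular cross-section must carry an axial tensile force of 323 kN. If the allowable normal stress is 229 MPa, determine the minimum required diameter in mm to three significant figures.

42.4 mm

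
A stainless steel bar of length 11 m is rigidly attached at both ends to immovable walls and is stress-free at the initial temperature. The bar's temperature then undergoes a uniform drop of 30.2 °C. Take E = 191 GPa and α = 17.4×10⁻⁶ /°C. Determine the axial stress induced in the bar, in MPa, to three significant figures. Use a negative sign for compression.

Free thermal expansion αLΔT = 17.4e-6 · 11000 · -30.2 = -5.78 mm.
The walls impose strain ε = −(-5.78)/11000 = 5.2548e-04; σ = Eε = 191000 · 5.2548e-04 = 100.4 MPa.

100 MPa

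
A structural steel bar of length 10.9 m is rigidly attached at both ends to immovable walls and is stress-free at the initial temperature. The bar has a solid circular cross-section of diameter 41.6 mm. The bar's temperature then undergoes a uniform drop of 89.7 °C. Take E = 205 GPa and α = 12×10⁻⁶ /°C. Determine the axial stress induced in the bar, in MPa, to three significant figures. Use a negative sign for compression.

221 MPa

Free thermal expansion αLΔT = 12e-6 · 10900 · -89.7 = -11.73 mm.
The walls impose strain ε = −(-11.73)/10900 = 1.0764e-03; σ = Eε = 205000 · 1.0764e-03 = 220.7 MPa.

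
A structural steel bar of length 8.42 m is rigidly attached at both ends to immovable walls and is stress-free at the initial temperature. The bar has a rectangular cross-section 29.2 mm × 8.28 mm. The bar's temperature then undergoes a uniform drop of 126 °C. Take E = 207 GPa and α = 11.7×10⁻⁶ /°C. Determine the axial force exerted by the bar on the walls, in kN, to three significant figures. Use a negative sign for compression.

Free thermal expansion αLΔT = 11.7e-6 · 8420 · -126 = -12.41 mm.
The walls impose strain ε = −(-12.41)/8420 = 1.4742e-03; σ = Eε = 207000 · 1.4742e-03 = 305.2 MPa.
Wall reaction R = σ·A = 305.2·241.8 = 73780 N = 73.78 kN.

73.8 kN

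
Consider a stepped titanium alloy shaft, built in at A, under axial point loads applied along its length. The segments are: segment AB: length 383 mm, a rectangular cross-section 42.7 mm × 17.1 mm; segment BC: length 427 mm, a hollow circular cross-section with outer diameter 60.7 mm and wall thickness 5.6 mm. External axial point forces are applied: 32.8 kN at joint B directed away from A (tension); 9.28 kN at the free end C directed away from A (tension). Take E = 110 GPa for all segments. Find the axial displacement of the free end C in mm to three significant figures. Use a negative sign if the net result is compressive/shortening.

0.238 mm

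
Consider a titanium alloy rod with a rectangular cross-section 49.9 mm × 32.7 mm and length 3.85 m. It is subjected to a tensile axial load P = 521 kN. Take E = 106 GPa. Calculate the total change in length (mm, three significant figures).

11.6 mm

A = 1632 mm².
δ_mech = NL/(AE) = 521000·3850/(1632·106000) = 11.6 mm.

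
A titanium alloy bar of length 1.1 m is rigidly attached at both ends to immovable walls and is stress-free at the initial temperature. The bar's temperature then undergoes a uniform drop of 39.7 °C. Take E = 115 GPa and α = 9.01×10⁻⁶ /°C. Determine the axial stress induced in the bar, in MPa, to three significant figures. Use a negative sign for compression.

Free thermal expansion αLΔT = 9.01e-6 · 1100 · -39.7 = -0.3935 mm.
The walls impose strain ε = −(-0.3935)/1100 = 3.5770e-04; σ = Eε = 115000 · 3.5770e-04 = 41.14 MPa.

41.1 MPa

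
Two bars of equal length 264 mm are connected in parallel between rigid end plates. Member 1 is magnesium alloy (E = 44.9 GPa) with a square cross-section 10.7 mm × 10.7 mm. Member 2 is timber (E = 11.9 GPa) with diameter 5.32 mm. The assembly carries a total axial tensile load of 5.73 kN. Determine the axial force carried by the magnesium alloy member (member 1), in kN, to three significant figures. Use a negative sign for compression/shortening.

5.45 kN

A_1 = 114.5 mm².
A_2 = 22.23 mm².
Equal strain + equilibrium ⇒ each member carries load in proportion to AE: A₁E₁ = 5141000 N, A₂E₂ = 264500 N, ΣAE = 5405000 N.
F₁ = P·A₁E₁/ΣAE = 5730·5141000/5405000 = 5450 N.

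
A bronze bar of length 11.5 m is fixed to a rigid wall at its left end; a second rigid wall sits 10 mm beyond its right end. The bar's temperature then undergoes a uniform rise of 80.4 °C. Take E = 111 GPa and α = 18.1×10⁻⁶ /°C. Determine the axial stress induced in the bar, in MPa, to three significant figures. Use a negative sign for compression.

-65.0 MPa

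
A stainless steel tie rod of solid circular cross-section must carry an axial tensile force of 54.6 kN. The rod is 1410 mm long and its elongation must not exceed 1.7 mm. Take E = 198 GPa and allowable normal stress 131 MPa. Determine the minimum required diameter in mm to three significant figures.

23.0 mm

Required area A ≥ P/σ_allow = 54600/131 = 416.8 mm².
For a solid circular section, d ≥ √(4A/π) = 23.04 mm.
Elongation limit: A ≥ PL/(Eδ_allow) = 54600·1410/(198000·1.7) = 228.7 mm² ⇒ d ≥ 17.06 mm.
The stress limit governs.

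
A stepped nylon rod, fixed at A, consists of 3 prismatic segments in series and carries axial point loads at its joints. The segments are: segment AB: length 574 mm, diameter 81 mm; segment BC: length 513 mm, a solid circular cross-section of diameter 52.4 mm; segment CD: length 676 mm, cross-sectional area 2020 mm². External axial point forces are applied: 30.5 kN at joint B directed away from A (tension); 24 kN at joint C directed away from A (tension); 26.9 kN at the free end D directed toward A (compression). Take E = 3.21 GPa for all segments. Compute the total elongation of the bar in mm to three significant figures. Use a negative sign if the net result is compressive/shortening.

Internal axial forces (sectioning from the free end, tension +): N_CD = -26.9 kN, N_BC = -2.9 kN, N_AB = 27.6 kN.
A_AB = 5153 mm².
A_BC = 2157 mm².
δ_AB = 27600·574/(5153·3210) = 0.9578 mm
δ_BC = -2900·513/(2157·3210) = -0.2149 mm
δ_CD = -26900·676/(2020·3210) = -2.804 mm
δ = Σδ_i = -2.062 mm.

-2.06 mm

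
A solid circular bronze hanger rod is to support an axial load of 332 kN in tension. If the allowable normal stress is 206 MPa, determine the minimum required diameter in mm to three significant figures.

45.3 mm

Required area A ≥ P/σ_allow = 332000/206 = 1612 mm².
For a solid circular section, d ≥ √(4A/π) = 45.3 mm.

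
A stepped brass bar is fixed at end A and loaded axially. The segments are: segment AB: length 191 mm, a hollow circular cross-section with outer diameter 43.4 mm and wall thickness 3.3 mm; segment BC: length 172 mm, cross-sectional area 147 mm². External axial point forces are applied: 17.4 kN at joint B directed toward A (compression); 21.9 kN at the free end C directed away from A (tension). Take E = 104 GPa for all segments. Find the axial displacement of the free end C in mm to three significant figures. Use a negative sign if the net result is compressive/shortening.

0.266 mm

Internal axial forces (sectioning from the free end, tension +): N_BC = 21.9 kN, N_AB = 4.5 kN.
A_AB = 415.7 mm².
δ_AB = 4500·191/(415.7·104000) = 0.01988 mm
δ_BC = 21900·172/(147·104000) = 0.2464 mm
δ = Σδ_i = 0.2663 mm.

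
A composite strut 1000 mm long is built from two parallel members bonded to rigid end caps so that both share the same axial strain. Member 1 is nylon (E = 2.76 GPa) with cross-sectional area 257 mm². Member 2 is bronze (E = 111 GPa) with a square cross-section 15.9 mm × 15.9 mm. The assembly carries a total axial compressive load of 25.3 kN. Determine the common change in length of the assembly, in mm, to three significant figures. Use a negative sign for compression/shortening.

A_2 = 252.8 mm².
Equal strain + equilibrium ⇒ each member carries load in proportion to AE: A₁E₁ = 709300 N, A₂E₂ = 28060000 N, ΣAE = 28770000 N.
δ = PL/ΣAE = -25300·1000/28770000 = -0.8794 mm.

-0.879 mm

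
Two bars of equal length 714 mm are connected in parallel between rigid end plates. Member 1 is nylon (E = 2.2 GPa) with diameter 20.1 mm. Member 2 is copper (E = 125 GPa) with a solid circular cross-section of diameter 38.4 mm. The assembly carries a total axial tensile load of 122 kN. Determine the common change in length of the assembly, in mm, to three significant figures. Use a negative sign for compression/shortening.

0.599 mm

A_1 = 317.3 mm².
A_2 = 1158 mm².
Equal strain + equilibrium ⇒ each member carries load in proportion to AE: A₁E₁ = 698100 N, A₂E₂ = 144800000 N, ΣAE = 145500000 N.
δ = PL/ΣAE = 122000·714/145500000 = 0.5988 mm.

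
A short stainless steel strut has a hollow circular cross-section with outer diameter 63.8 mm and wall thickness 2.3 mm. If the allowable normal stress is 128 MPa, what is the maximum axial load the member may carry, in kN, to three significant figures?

A = 444.4 mm².
P_max = σ_allow · A = 128 · 444.4 = 56880 N = 56.88 kN.

56.9 kN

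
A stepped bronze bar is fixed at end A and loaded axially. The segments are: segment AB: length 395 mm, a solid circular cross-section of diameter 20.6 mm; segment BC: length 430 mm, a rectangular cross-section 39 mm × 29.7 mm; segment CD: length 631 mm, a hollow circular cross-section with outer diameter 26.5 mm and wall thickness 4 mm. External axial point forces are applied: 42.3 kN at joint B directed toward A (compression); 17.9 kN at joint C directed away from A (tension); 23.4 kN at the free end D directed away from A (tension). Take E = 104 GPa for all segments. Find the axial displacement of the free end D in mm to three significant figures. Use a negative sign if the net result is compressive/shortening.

0.638 mm

Internal axial forces (sectioning from the free end, tension +): N_CD = 23.4 kN, N_BC = 41.3 kN, N_AB = -1 kN.
A_AB = 333.3 mm².
A_BC = 1158 mm².
A_CD = 282.7 mm².
δ_AB = -1000·395/(333.3·104000) = -0.0114 mm
δ_BC = 41300·430/(1158·104000) = 0.1474 mm
δ_CD = 23400·631/(282.7·104000) = 0.5021 mm
δ = Σδ_i = 0.6382 mm.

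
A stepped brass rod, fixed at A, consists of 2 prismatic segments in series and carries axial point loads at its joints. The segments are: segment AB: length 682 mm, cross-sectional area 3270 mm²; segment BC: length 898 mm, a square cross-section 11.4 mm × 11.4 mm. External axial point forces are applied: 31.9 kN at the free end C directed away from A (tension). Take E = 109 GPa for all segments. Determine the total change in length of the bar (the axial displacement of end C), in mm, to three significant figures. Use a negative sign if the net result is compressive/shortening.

Internal axial forces (sectioning from the free end, tension +): N_BC = 31.9 kN, N_AB = 31.9 kN.
A_BC = 130 mm².
δ_AB = 31900·682/(3270·109000) = 0.06104 mm
δ_BC = 31900·898/(130·109000) = 2.022 mm
δ = Σδ_i = 2.083 mm.

2.08 mm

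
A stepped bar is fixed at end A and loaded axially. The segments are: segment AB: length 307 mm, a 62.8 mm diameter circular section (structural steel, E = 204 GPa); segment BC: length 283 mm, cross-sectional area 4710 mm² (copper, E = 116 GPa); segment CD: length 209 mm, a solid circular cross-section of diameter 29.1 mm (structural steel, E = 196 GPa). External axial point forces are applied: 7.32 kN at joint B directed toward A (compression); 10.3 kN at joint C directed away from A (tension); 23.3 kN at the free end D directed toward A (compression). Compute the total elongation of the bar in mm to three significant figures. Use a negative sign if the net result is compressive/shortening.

Internal axial forces (sectioning from the free end, tension +): N_CD = -23.3 kN, N_BC = -13 kN, N_AB = -20.32 kN.
A_AB = 3097 mm².
A_CD = 665.1 mm².
δ_AB = -20320·307/(3097·204000) = -0.009872 mm
δ_BC = -13000·283/(4710·116000) = -0.006734 mm
δ_CD = -23300·209/(665.1·196000) = -0.03736 mm
δ = Σδ_i = -0.05396 mm.

-0.0540 mm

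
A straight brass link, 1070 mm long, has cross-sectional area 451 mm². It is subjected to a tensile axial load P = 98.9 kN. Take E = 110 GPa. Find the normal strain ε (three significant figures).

σ = N/A = 219.3 MPa; ε = σ/E = 219.3/110000 = 1.994e-03.

0.00199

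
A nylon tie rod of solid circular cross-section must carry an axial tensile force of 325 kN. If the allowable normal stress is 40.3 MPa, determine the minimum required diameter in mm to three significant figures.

101 mm

Required area A ≥ P/σ_allow = 325000/40.3 = 8065 mm².
For a solid circular section, d ≥ √(4A/π) = 101.3 mm.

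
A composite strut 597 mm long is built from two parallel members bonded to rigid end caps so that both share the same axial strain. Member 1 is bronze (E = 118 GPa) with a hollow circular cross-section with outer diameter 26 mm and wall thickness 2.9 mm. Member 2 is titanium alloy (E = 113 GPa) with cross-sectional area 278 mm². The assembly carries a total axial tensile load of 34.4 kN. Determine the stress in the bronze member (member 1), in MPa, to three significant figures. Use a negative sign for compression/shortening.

A_1 = 210.5 mm².
Equal strain + equilibrium ⇒ each member carries load in proportion to AE: A₁E₁ = 24830000 N, A₂E₂ = 31410000 N, ΣAE = 56250000 N.
σ₁ = P·E₁/ΣAE = 34400·118000/56250000 = 72.17 MPa.

72.2 MPa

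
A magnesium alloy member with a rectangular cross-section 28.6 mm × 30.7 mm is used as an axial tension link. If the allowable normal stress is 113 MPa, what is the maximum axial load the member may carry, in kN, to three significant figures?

99.2 kN

A = 878 mm².
P_max = σ_allow · A = 113 · 878 = 99220 N = 99.22 kN.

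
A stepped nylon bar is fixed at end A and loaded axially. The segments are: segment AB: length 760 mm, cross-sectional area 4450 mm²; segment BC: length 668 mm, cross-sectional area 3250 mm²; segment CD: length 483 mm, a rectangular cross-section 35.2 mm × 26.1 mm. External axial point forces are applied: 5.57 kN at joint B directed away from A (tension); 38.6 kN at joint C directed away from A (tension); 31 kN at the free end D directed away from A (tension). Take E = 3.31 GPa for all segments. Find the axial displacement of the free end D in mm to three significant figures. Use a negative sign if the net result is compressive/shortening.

Internal axial forces (sectioning from the free end, tension +): N_CD = 31 kN, N_BC = 69.6 kN, N_AB = 75.17 kN.
A_CD = 918.7 mm².
δ_AB = 75170·760/(4450·3310) = 3.879 mm
δ_BC = 69600·668/(3250·3310) = 4.322 mm
δ_CD = 31000·483/(918.7·3310) = 4.924 mm
δ = Σδ_i = 13.12 mm.

13.1 mm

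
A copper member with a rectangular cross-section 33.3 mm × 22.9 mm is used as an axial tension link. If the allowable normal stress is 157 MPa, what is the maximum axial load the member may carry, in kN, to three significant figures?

120 kN

A = 762.6 mm².
P_max = σ_allow · A = 157 · 762.6 = 119700 N = 119.7 kN.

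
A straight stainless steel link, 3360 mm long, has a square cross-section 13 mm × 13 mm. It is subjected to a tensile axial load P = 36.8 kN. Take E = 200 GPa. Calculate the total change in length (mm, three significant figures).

3.66 mm

A = 169 mm².
δ_mech = NL/(AE) = 36800·3360/(169·200000) = 3.658 mm.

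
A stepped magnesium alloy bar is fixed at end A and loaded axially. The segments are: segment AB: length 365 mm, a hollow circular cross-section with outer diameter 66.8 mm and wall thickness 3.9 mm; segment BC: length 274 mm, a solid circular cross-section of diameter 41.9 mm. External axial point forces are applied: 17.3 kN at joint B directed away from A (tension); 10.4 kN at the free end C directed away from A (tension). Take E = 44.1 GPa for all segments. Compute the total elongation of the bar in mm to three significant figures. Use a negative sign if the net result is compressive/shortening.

Internal axial forces (sectioning from the free end, tension +): N_BC = 10.4 kN, N_AB = 27.7 kN.
A_AB = 770.7 mm².
A_BC = 1379 mm².
δ_AB = 27700·365/(770.7·44100) = 0.2975 mm
δ_BC = 10400·274/(1379·44100) = 0.04686 mm
δ = Σδ_i = 0.3444 mm.

0.344 mm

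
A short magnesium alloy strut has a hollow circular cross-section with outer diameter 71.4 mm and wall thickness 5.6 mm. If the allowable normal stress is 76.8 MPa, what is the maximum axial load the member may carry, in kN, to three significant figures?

88.9 kN

A = 1158 mm².
P_max = σ_allow · A = 76.8 · 1158 = 88900 N = 88.9 kN.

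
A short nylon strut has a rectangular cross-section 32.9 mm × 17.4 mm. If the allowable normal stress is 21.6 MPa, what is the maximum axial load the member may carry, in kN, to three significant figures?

A = 572.5 mm².
P_max = σ_allow · A = 21.6 · 572.5 = 12370 N = 12.37 kN.

12.4 kN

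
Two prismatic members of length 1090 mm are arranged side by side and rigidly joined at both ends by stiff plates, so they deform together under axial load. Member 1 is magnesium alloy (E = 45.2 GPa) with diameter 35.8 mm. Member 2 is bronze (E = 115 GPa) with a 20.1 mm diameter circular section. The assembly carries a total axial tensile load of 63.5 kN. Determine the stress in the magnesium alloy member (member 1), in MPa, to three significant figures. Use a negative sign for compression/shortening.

35.0 MPa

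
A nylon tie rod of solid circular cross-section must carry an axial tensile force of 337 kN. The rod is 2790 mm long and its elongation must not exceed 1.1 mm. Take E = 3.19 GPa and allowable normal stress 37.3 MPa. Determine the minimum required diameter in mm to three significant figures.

584 mm

Required area A ≥ P/σ_allow = 337000/37.3 = 9035 mm².
For a solid circular section, d ≥ √(4A/π) = 107.3 mm.
Elongation limit: A ≥ PL/(Eδ_allow) = 337000·2790/(3190·1.1) = 267900 mm² ⇒ d ≥ 584.1 mm.
The elongation limit governs.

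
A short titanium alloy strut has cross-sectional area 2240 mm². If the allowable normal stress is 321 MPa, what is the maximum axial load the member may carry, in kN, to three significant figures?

P_max = σ_allow · A = 321 · 2240 = 719000 N = 719 kN.

719 kN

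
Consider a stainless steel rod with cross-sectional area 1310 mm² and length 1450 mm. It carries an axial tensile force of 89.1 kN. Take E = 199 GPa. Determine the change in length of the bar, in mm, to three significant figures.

0.496 mm

δ_mech = NL/(AE) = 89100·1450/(1310·199000) = 0.4956 mm.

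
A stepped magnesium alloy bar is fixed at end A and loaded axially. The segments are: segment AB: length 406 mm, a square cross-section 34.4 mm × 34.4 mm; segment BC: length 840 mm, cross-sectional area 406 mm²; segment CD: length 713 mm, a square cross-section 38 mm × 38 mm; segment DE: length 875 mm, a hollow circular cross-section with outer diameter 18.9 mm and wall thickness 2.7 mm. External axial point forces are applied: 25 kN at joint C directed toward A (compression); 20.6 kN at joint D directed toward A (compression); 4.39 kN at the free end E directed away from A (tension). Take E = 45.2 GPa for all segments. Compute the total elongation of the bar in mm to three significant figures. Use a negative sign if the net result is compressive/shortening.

Internal axial forces (sectioning from the free end, tension +): N_DE = 4.39 kN, N_CD = -16.21 kN, N_BC = -41.21 kN, N_AB = -41.21 kN.
A_AB = 1183 mm².
A_CD = 1444 mm².
A_DE = 137.4 mm².
δ_AB = -41210·406/(1183·45200) = -0.3128 mm
δ_BC = -41210·840/(406·45200) = -1.886 mm
δ_CD = -16210·713/(1444·45200) = -0.1771 mm
δ_DE = 4390·875/(137.4·45200) = 0.6185 mm
δ = Σδ_i = -1.758 mm.

-1.76 mm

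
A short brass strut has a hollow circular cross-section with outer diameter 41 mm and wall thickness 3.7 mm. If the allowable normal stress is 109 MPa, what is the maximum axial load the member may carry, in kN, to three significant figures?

A = 433.6 mm².
P_max = σ_allow · A = 109 · 433.6 = 47260 N = 47.26 kN.

47.3 kN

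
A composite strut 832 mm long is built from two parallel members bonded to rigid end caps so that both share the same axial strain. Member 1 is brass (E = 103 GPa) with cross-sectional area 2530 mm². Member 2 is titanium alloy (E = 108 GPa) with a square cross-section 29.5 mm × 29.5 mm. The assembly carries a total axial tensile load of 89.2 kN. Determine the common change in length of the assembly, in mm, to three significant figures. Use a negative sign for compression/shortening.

0.209 mm

A_2 = 870.2 mm².
Equal strain + equilibrium ⇒ each member carries load in proportion to AE: A₁E₁ = 260600000 N, A₂E₂ = 93990000 N, ΣAE = 354600000 N.
δ = PL/ΣAE = 89200·832/354600000 = 0.2093 mm.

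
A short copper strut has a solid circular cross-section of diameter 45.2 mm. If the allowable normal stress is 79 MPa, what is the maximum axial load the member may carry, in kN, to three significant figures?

127 kN

A = 1605 mm².
P_max = σ_allow · A = 79 · 1605 = 126800 N = 126.8 kN.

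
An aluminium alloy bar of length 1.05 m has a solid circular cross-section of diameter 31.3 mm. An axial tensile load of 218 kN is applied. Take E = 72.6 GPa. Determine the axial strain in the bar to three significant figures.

0.00390

A = 769.4 mm².
σ = N/A = 283.3 MPa; ε = σ/E = 283.3/72600 = 3.902e-03.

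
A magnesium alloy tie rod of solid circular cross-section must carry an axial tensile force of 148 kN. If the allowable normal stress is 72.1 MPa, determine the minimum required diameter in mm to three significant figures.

Required area A ≥ P/σ_allow = 148000/72.1 = 2053 mm².
For a solid circular section, d ≥ √(4A/π) = 51.12 mm.

51.1 mm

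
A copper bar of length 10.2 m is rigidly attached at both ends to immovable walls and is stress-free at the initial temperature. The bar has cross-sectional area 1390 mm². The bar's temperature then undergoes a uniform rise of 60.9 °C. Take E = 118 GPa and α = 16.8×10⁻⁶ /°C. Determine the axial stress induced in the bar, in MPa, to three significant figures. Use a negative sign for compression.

-121 MPa

Free thermal expansion αLΔT = 16.8e-6 · 10200 · 60.9 = 10.44 mm.
The walls impose strain ε = −(10.44)/10200 = -1.0231e-03; σ = Eε = 118000 · -1.0231e-03 = -120.7 MPa.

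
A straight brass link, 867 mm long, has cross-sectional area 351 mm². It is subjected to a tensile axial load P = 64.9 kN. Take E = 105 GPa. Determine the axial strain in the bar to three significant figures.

0.00176

σ = N/A = 184.9 MPa; ε = σ/E = 184.9/105000 = 1.761e-03.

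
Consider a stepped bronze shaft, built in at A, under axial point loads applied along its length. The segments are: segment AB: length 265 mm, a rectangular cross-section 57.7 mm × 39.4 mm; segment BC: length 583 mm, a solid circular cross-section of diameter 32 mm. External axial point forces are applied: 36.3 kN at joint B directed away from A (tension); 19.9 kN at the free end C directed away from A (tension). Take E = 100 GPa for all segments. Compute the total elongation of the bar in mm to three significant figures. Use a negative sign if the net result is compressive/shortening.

Internal axial forces (sectioning from the free end, tension +): N_BC = 19.9 kN, N_AB = 56.2 kN.
A_AB = 2273 mm².
A_BC = 804.2 mm².
δ_AB = 56200·265/(2273·100000) = 0.06551 mm
δ_BC = 19900·583/(804.2·100000) = 0.1443 mm
δ = Σδ_i = 0.2098 mm.

0.210 mm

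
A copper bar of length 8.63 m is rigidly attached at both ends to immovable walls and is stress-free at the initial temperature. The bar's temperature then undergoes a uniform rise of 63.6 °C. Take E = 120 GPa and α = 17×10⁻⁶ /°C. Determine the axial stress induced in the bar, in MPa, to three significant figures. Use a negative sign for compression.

Free thermal expansion αLΔT = 17e-6 · 8630 · 63.6 = 9.331 mm.
The walls impose strain ε = −(9.331)/8630 = -1.0812e-03; σ = Eε = 120000 · -1.0812e-03 = -129.7 MPa.

-130 MPa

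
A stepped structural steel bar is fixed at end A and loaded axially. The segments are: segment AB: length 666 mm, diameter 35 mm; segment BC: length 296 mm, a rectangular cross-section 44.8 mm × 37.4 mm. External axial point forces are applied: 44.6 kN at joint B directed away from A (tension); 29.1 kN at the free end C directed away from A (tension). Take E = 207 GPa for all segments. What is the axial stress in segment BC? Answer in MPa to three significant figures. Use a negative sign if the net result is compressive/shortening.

17.4 MPa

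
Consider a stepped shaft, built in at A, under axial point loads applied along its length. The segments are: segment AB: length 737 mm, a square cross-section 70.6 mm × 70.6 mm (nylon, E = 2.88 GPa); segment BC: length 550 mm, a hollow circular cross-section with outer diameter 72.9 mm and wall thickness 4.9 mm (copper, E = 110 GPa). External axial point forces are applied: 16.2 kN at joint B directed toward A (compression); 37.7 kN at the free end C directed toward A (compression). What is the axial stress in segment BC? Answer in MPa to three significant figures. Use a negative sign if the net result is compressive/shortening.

-36.0 MPa

Internal axial forces (sectioning from the free end, tension +): N_BC = -37.7 kN, N_AB = -53.9 kN.
A_BC = 1047 mm².
σ_BC = N_BC/A_BC = -37700/1047 = -36.02 MPa.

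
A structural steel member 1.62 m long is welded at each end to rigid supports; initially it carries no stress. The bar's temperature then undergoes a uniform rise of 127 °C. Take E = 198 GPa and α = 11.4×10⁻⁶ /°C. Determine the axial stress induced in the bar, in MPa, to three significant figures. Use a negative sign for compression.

-287 MPa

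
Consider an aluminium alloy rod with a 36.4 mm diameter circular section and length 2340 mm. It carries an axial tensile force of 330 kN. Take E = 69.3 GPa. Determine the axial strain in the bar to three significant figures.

0.00458

A = 1041 mm².
σ = N/A = 317.1 MPa; ε = σ/E = 317.1/69300 = 4.576e-03.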